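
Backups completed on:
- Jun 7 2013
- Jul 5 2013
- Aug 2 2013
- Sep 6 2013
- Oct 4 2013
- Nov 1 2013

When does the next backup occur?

Dec 6 2013

Gaps: 28, 28, 35, 28, 28 days — a mix of 28 and 35. Every date is a Friday.
Each is the 1st Friday of its month.
December 2013 — 1st Friday is Dec 6 2013.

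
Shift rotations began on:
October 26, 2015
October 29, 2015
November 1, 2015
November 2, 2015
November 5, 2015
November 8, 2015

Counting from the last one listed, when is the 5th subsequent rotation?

November 19, 2015

Gaps: 3, 3, 1, 3, 3 days — not constant, but cyclic with period 3.
The events fall on every Monday, Thursday and Sunday.
Next Monday: November 9, 2015.
Next Thursday: November 12, 2015.
Next Sunday: November 15, 2015.
Next Monday: November 16, 2015.
The following Thursday is November 19, 2015.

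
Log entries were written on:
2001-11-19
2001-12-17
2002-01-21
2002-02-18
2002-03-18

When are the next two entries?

2002-04-15, 2002-05-20

These are Mondays at 28- or 35-day spacing (28, 35, 28, 28).
The pattern: 3rd Monday of the month.
April 2002 — 3rd Monday is 2002-04-15.
3rd Monday of May 2002: 2002-05-20.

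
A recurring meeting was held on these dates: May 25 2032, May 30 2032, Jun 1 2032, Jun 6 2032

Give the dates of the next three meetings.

Every event lands on a Tuesday or Sunday (gaps cycle 5, 2, 5).
So the schedule is: every Tuesday and Sunday.
The following Tuesday is Jun 8 2032.
The following Sunday is Jun 13 2032.
Next Tuesday: Jun 15 2032.

Jun 8 2032, Jun 13 2032, Jun 15 2032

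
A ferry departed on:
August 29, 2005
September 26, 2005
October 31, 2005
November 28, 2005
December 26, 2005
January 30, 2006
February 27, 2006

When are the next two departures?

All Mondays; the gaps (28, 35, 28, 28, 35, 28) vary with month length.
This is the last Monday of each month.
Last Monday of March 2006: March 27, 2006.
Last Monday of April 2006: April 24, 2006.

March 27, 2006; April 24, 2006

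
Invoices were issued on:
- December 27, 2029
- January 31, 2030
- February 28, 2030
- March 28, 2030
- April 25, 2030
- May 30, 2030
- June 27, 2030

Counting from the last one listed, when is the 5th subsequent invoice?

Every date is a Thursday; gaps 35, 28, 28, 28, 35, 28 days.
Each is the last Thursday of its month (at least one falls on the 29th or later, ruling out '4th Thursday').
July 2030 ends with Thursday July 25, 2030.
August 2030 ends with Thursday August 29, 2030.
Last Thursday of September 2030: September 26, 2030.
October 2030 ends with Thursday October 31, 2030.
Last Thursday of November 2030: November 28, 2030.

November 28, 2030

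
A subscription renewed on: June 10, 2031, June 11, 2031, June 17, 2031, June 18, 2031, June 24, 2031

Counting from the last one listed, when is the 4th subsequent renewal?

Every event lands on a Tuesday or Wednesday (gaps cycle 1, 6, 1, 6).
So the schedule is: every Tuesday and Wednesday.
The following Wednesday is June 25, 2031.
Next Tuesday: July 1, 2031.
Next Wednesday: July 2, 2031.
The following Tuesday is July 8, 2031.

July 8, 2031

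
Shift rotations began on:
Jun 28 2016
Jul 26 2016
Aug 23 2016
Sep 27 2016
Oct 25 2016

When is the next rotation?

Nov 22 2016

Gaps: 28, 28, 35, 28 days — a mix of 28 and 35. Every date is a Tuesday.
Each is the 4th Tuesday of its month.
4th Tuesday of November 2016: Nov 22 2016.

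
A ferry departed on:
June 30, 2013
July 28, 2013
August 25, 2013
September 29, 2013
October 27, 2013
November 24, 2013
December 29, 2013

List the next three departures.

January 26, 2014; February 23, 2014; March 30, 2014

All Sundays; the gaps (28, 28, 35, 28, 28, 35) vary with month length.
This is the last Sunday of each month.
January 2014 ends with Sunday January 26, 2014.
Last Sunday of February 2014: February 23, 2014.
March 2014 ends with Sunday March 30, 2014.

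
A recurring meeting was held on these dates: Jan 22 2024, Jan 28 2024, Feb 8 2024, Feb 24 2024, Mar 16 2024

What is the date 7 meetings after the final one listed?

Dec 28 2024

Gaps: 6, 11, 16, 21 days — each gap is 5 larger than the previous one.
Next gap: 26 days. Mar 16 2024 + 26 days = Apr 11 2024.
Next gap: 31 days. Apr 11 2024 + 31 days = May 12 2024.
Next gap: 36 days. May 12 2024 + 36 days = Jun 17 2024.
Next gap: 41 days. Jun 17 2024 + 41 days = Jul 28 2024.
Next gap: 46 days. Jul 28 2024 + 46 days = Sep 12 2024.
Next gap: 51 days. Sep 12 2024 + 51 days = Nov 2 2024.
Next gap: 56 days. Nov 2 2024 + 56 days = Dec 28 2024.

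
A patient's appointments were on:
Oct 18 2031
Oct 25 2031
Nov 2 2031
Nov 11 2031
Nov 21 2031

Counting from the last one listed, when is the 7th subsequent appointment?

Feb 27 2032

Gaps: 7, 8, 9, 10 days — each gap is 1 larger than the previous one.
Next gap: 11 days. Nov 21 2031 + 11 days = Dec 2 2031.
Next gap: 12 days. Dec 2 2031 + 12 days = Dec 14 2031.
Next gap: 13 days. Dec 14 2031 + 13 days = Dec 27 2031.
Next gap: 14 days. Dec 27 2031 + 14 days = Jan 10 2032.
Next gap: 15 days. Jan 10 2032 + 15 days = Jan 25 2032.
Next gap: 16 days. Jan 25 2032 + 16 days = Feb 10 2032.
Next gap: 17 days. Feb 10 2032 + 17 days = Feb 27 2032.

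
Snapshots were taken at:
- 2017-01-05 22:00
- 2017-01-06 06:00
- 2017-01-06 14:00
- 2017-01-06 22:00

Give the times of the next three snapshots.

The interval is a steady 8 hours (8, 8, 8).
2017-01-06 22:00 + 8 h = 2017-01-07 06:00.
2017-01-07 06:00 + 8 h = 2017-01-07 14:00.
2017-01-07 14:00 + 8 h = 2017-01-07 22:00.

2017-01-07 06:00, 2017-01-07 14:00, 2017-01-07 22:00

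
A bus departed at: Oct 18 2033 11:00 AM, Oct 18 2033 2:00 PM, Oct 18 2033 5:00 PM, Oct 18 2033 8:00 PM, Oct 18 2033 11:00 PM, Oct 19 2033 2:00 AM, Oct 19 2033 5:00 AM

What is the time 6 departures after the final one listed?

Spacing: 3, 3, 3, 3, 3, 3 h — constant 3 h.
Oct 19 2033 5:00 AM + 3 h = Oct 19 2033 8:00 AM.
Oct 19 2033 8:00 AM + 3 h = Oct 19 2033 11:00 AM.
Oct 19 2033 11:00 AM + 3 h = Oct 19 2033 2:00 PM.
Oct 19 2033 2:00 PM + 3 h = Oct 19 2033 5:00 PM.
Oct 19 2033 5:00 PM + 3 h = Oct 19 2033 8:00 PM.
Oct 19 2033 8:00 PM + 3 h = Oct 19 2033 11:00 PM.

Oct 19 2033 11:00 PM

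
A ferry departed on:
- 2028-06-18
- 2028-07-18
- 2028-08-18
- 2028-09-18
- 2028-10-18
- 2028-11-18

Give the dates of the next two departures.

Gaps: 30, 31, 31, 30, 31 days — not constant. Every event is on the 18th of the month.
Pattern: the 18th of each month.
December 2028: 2028-12-18.
January 2029: 2029-01-18.

2028-12-18, 2029-01-18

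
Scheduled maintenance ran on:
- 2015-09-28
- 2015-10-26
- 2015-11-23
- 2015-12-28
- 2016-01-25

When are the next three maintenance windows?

All dates are Mondays, 28, 28, 35, 28 days apart.
Specifically, the 4th Monday of each month.
February 2016 — 4th Monday is 2016-02-22.
4th Monday of March 2016: 2016-03-28.
4th Monday of April 2016: 2016-04-25.

2016-02-22, 2016-03-28, 2016-04-25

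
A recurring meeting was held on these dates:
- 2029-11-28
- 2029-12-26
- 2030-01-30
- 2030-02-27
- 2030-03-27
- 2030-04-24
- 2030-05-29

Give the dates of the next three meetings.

2030-06-26, 2030-07-31, 2030-08-28

These are Wednesdays with 28, 35, 28, 28, 28, 35-day gaps.
Each is the final Wednesday of its month — 2030-01-30 is past the 28th, so '4th Wednesday' doesn't fit.
June 2030 ends with Wednesday 2030-06-26.
July 2030 ends with Wednesday 2030-07-31.
August 2030 ends with Wednesday 2030-08-28.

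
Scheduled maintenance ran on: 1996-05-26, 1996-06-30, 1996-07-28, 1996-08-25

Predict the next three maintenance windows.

1996-09-29, 1996-10-27, 1996-11-24

These are Sundays with 35, 28, 28-day gaps.
Each is the final Sunday of its month — 1996-06-30 is past the 28th, so '4th Sunday' doesn't fit.
Last Sunday of September 1996: 1996-09-29.
October 1996 ends with Sunday 1996-10-27.
Last Sunday of November 1996: 1996-11-24.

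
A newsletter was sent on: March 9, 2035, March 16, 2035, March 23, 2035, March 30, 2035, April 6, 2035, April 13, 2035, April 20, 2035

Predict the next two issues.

April 27, 2035; May 4, 2035

Gaps between consecutive events: 7, 7, 7, 7, 7, 7 days — a constant 7-day interval.
April 20, 2035 + 7 days = April 27, 2035.
April 27, 2035 + 7 days = May 4, 2035.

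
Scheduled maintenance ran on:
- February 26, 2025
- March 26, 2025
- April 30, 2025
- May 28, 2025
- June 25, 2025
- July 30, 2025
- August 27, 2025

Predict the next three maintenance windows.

Every date is a Wednesday; gaps 28, 35, 28, 28, 35, 28 days.
Each is the last Wednesday of its month (at least one falls on the 29th or later, ruling out '4th Wednesday').
Last Wednesday of September 2025: September 24, 2025.
Last Wednesday of October 2025: October 29, 2025.
November 2025 ends with Wednesday November 26, 2025.

September 24, 2025; October 29, 2025; November 26, 2025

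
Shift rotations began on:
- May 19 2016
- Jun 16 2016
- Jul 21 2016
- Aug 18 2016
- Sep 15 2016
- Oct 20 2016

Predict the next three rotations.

Nov 17 2016, Dec 15 2016, Jan 19 2017

Gaps: 28, 35, 28, 28, 35 days — a mix of 28 and 35. Every date is a Thursday.
Each is the 3rd Thursday of its month.
3rd Thursday of November 2016: Nov 17 2016.
3rd Thursday of December 2016: Dec 15 2016.
January 2017 — 3rd Thursday is Jan 19 2017.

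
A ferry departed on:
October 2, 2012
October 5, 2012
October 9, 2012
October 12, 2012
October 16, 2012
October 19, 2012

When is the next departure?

October 23, 2012

Gaps: 3, 4, 3, 4, 3 days — not constant, but cyclic with period 2.
The events fall on every Tuesday and Friday.
Next Tuesday: October 23, 2012.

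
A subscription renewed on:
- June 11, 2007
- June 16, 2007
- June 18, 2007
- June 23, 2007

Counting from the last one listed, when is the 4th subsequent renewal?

The gap pattern 5, 2, 5 repeats every 2 events.
These are the Mondays and Saturdays of each week.
The following Monday is June 25, 2007.
Next Saturday: June 30, 2007.
Next Monday: July 2, 2007.
Next Saturday: July 7, 2007.

July 7, 2007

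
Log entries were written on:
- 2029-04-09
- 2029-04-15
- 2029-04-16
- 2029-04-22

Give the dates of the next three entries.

2029-04-23, 2029-04-29, 2029-04-30

Gaps: 6, 1, 6 days — not constant, but cyclic with period 2.
The events fall on every Monday and Sunday.
Next Monday: 2029-04-23.
The following Sunday is 2029-04-29.
Next Monday: 2029-04-30.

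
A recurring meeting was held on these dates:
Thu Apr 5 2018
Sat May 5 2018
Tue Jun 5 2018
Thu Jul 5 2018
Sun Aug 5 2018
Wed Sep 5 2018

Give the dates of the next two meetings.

The day-of-month is always 5 (30, 31, 30, 31, 31 days between events).
So this recurs on the 5th of each month.
October 2018: Fri Oct 5 2018.
November 2018: Mon Nov 5 2018.

Fri Oct 5 2018, Mon Nov 5 2018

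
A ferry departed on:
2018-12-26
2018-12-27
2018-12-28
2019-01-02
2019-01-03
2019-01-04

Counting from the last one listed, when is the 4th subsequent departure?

The gap pattern 1, 1, 5, 1, 1 repeats every 3 events.
These are the Wednesdays, Thursdays and Fridays of each week.
The following Wednesday is 2019-01-09.
Next Thursday: 2019-01-10.
Next Friday: 2019-01-11.
The following Wednesday is 2019-01-16.

2019-01-16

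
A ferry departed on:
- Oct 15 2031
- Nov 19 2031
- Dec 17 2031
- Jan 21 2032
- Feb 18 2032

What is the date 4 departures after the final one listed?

Jun 16 2032

These are Wednesdays at 28- or 35-day spacing (35, 28, 35, 28).
The pattern: 3rd Wednesday of the month.
3rd Wednesday of March 2032: Mar 17 2032.
3rd Wednesday of April 2032: Apr 21 2032.
May 2032 — 3rd Wednesday is May 19 2032.
June 2032 — 3rd Wednesday is Jun 16 2032.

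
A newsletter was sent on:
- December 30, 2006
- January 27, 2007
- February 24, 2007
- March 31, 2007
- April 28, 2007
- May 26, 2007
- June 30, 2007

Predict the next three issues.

July 28, 2007; August 25, 2007; September 29, 2007

All Saturdays; the gaps (28, 28, 35, 28, 28, 35) vary with month length.
This is the last Saturday of each month.
Last Saturday of July 2007: July 28, 2007.
August 2007 ends with Saturday August 25, 2007.
September 2007 ends with Saturday September 29, 2007.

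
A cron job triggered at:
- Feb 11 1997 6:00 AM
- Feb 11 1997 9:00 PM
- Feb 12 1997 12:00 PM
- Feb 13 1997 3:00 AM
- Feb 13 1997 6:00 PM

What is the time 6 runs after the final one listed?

Spacing: 15, 15, 15, 15 h — constant 15 h.
Feb 13 1997 6:00 PM + 15 h = Feb 14 1997 9:00 AM.
Feb 14 1997 9:00 AM + 15 h = Feb 15 1997 12:00 AM.
Feb 15 1997 12:00 AM + 15 h = Feb 15 1997 3:00 PM.
Feb 15 1997 3:00 PM + 15 h = Feb 16 1997 6:00 AM.
Feb 16 1997 6:00 AM + 15 h = Feb 16 1997 9:00 PM.
Feb 16 1997 9:00 PM + 15 h = Feb 17 1997 12:00 PM.

Feb 17 1997 12:00 PM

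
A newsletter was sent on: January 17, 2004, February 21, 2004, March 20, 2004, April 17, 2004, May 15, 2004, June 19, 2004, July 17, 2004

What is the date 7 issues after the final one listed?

All dates are Saturdays, 35, 28, 28, 28, 35, 28 days apart.
Specifically, the 3rd Saturday of each month.
3rd Saturday of August 2004: August 21, 2004.
3rd Saturday of September 2004: September 18, 2004.
3rd Saturday of October 2004: October 16, 2004.
3rd Saturday of November 2004: November 20, 2004.
3rd Saturday of December 2004: December 18, 2004.
January 2005 — 3rd Saturday is January 15, 2005.
February 2005 — 3rd Saturday is February 19, 2005.

February 19, 2005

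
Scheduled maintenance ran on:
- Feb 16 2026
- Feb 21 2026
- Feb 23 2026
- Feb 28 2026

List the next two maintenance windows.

Gaps: 5, 2, 5 days — not constant, but cyclic with period 2.
The events fall on every Monday and Saturday.
Next Monday: Mar 2 2026.
The following Saturday is Mar 7 2026.

Mar 2 2026, Mar 7 2026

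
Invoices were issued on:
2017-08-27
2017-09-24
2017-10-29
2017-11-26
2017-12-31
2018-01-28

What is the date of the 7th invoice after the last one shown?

2018-08-26

Every date is a Sunday; gaps 28, 35, 28, 35, 28 days.
Each is the last Sunday of its month (at least one falls on the 29th or later, ruling out '4th Sunday').
February 2018 ends with Sunday 2018-02-25.
Last Sunday of March 2018: 2018-03-25.
April 2018 ends with Sunday 2018-04-29.
May 2018 ends with Sunday 2018-05-27.
Last Sunday of June 2018: 2018-06-24.
Last Sunday of July 2018: 2018-07-29.
August 2018 ends with Sunday 2018-08-26.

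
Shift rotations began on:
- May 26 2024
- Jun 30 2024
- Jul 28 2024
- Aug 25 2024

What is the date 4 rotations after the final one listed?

Dec 29 2024

Every date is a Sunday; gaps 35, 28, 28 days.
Each is the last Sunday of its month (at least one falls on the 29th or later, ruling out '4th Sunday').
September 2024 ends with Sunday Sep 29 2024.
Last Sunday of October 2024: Oct 27 2024.
Last Sunday of November 2024: Nov 24 2024.
Last Sunday of December 2024: Dec 29 2024.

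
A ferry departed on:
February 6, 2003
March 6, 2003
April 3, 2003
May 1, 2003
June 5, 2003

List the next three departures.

July 3, 2003; August 7, 2003; September 4, 2003

Gaps: 28, 28, 28, 35 days — a mix of 28 and 35. Every date is a Thursday.
Each is the 1st Thursday of its month.
July 2003 — 1st Thursday is July 3, 2003.
1st Thursday of August 2003: August 7, 2003.
September 2003 — 1st Thursday is September 4, 2003.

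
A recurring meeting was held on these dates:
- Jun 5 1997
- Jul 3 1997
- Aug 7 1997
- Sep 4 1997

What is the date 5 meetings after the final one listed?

Feb 5 1998

Gaps: 28, 35, 28 days — a mix of 28 and 35. Every date is a Thursday.
Each is the 1st Thursday of its month.
October 1997 — 1st Thursday is Oct 2 1997.
November 1997 — 1st Thursday is Nov 6 1997.
December 1997 — 1st Thursday is Dec 4 1997.
1st Thursday of January 1998: Jan 1 1998.
1st Thursday of February 1998: Feb 5 1998.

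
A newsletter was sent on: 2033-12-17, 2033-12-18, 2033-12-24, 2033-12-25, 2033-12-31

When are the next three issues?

Gaps: 1, 6, 1, 6 days — not constant, but cyclic with period 2.
The events fall on every Saturday and Sunday.
Next Sunday: 2034-01-01.
Next Saturday: 2034-01-07.
Next Sunday: 2034-01-08.

2034-01-01, 2034-01-07, 2034-01-08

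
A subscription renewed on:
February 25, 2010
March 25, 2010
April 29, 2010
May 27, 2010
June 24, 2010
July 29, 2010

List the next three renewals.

Every date is a Thursday; gaps 28, 35, 28, 28, 35 days.
Each is the last Thursday of its month (at least one falls on the 29th or later, ruling out '4th Thursday').
August 2010 ends with Thursday August 26, 2010.
September 2010 ends with Thursday September 30, 2010.
October 2010 ends with Thursday October 28, 2010.

August 26, 2010; September 30, 2010; October 28, 2010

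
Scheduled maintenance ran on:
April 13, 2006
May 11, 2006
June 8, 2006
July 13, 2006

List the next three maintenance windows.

August 10, 2006; September 14, 2006; October 12, 2006

All dates are Thursdays, 28, 28, 35 days apart.
Specifically, the 2nd Thursday of each month.
August 2006 — 2nd Thursday is August 10, 2006.
2nd Thursday of September 2006: September 14, 2006.
2nd Thursday of October 2006: October 12, 2006.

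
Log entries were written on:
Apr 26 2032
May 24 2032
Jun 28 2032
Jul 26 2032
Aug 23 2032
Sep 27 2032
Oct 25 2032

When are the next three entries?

Nov 22 2032, Dec 27 2032, Jan 24 2033

All dates are Mondays, 28, 35, 28, 28, 35, 28 days apart.
Specifically, the 4th Monday of each month.
November 2032 — 4th Monday is Nov 22 2032.
December 2032 — 4th Monday is Dec 27 2032.
4th Monday of January 2033: Jan 24 2033.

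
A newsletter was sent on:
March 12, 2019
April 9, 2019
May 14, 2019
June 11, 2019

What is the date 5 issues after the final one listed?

November 12, 2019

All dates are Tuesdays, 28, 35, 28 days apart.
Specifically, the 2nd Tuesday of each month.
2nd Tuesday of July 2019: July 9, 2019.
2nd Tuesday of August 2019: August 13, 2019.
2nd Tuesday of September 2019: September 10, 2019.
October 2019 — 2nd Tuesday is October 8, 2019.
November 2019 — 2nd Tuesday is November 12, 2019.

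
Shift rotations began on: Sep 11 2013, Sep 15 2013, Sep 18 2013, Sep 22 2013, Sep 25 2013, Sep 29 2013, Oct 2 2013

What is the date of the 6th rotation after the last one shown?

Oct 23 2013

The gap pattern 4, 3, 4, 3, 4, 3 repeats every 2 events.
These are the Wednesdays and Sundays of each week.
The following Sunday is Oct 6 2013.
The following Wednesday is Oct 9 2013.
The following Sunday is Oct 13 2013.
The following Wednesday is Oct 16 2013.
Next Sunday: Oct 20 2013.
The following Wednesday is Oct 23 2013.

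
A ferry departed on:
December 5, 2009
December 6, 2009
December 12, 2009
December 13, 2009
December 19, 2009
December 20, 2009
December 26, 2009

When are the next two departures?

The gap pattern 1, 6, 1, 6, 1, 6 repeats every 2 events.
These are the Saturdays and Sundays of each week.
Next Sunday: December 27, 2009.
The following Saturday is January 2, 2010.

December 27, 2009; January 2, 2010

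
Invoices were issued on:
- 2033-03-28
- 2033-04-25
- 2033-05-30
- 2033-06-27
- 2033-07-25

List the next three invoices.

2033-08-29, 2033-09-26, 2033-10-31

Every date is a Monday; gaps 28, 35, 28, 28 days.
Each is the last Monday of its month (at least one falls on the 29th or later, ruling out '4th Monday').
August 2033 ends with Monday 2033-08-29.
Last Monday of September 2033: 2033-09-26.
October 2033 ends with Monday 2033-10-31.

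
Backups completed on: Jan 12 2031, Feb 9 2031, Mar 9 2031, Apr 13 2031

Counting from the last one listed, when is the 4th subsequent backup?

Aug 10 2031

These are Sundays at 28- or 35-day spacing (28, 28, 35).
The pattern: 2nd Sunday of the month.
May 2031 — 2nd Sunday is May 11 2031.
June 2031 — 2nd Sunday is Jun 8 2031.
2nd Sunday of July 2031: Jul 13 2031.
2nd Sunday of August 2031: Aug 10 2031.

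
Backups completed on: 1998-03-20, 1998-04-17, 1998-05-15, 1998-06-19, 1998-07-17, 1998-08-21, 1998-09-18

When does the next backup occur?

1998-10-16

These are Fridays at 28- or 35-day spacing (28, 28, 35, 28, 35, 28).
The pattern: 3rd Friday of the month.
3rd Friday of October 1998: 1998-10-16.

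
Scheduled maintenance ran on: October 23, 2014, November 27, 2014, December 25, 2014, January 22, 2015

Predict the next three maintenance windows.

These are Thursdays at 28- or 35-day spacing (35, 28, 28).
The pattern: 4th Thursday of the month.
4th Thursday of February 2015: February 26, 2015.
March 2015 — 4th Thursday is March 26, 2015.
4th Thursday of April 2015: April 23, 2015.

February 26, 2015; March 26, 2015; April 23, 2015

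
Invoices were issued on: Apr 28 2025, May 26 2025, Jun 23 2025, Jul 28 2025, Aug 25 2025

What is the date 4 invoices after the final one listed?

Gaps: 28, 28, 35, 28 days — a mix of 28 and 35. Every date is a Monday.
Each is the 4th Monday of its month.
4th Monday of September 2025: Sep 22 2025.
October 2025 — 4th Monday is Oct 27 2025.
November 2025 — 4th Monday is Nov 24 2025.
4th Monday of December 2025: Dec 22 2025.

Dec 22 2025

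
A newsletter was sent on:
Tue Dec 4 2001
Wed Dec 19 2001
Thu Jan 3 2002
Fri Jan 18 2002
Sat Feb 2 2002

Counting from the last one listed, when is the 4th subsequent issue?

The spacing is 15, 15, 15, 15 days — always 15 days.
Sat Feb 2 2002 + 15 days = Sun Feb 17 2002.
Sun Feb 17 2002 + 15 days = Mon Mar 4 2002.
Mon Mar 4 2002 + 15 days = Tue Mar 19 2002.
Tue Mar 19 2002 + 15 days = Wed Apr 3 2002.

Wed Apr 3 2002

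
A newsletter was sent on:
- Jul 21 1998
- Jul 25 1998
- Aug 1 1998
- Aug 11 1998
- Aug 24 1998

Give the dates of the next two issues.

Gaps: 4, 7, 10, 13 days — each gap is 3 larger than the previous one.
Next gap: 16 days. Aug 24 1998 + 16 days = Sep 9 1998.
Next gap: 19 days. Sep 9 1998 + 19 days = Sep 28 1998.

Sep 9 1998, Sep 28 1998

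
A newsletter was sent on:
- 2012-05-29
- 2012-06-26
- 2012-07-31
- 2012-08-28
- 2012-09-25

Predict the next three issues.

2012-10-30, 2012-11-27, 2012-12-25

All Tuesdays; the gaps (28, 35, 28, 28) vary with month length.
This is the last Tuesday of each month.
October 2012 ends with Tuesday 2012-10-30.
November 2012 ends with Tuesday 2012-11-27.
Last Tuesday of December 2012: 2012-12-25.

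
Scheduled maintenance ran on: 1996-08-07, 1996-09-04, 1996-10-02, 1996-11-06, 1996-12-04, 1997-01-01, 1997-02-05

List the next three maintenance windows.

1997-03-05, 1997-04-02, 1997-05-07

Gaps: 28, 28, 35, 28, 28, 35 days — a mix of 28 and 35. Every date is a Wednesday.
Each is the 1st Wednesday of its month.
March 1997 — 1st Wednesday is 1997-03-05.
1st Wednesday of April 1997: 1997-04-02.
May 1997 — 1st Wednesday is 1997-05-07.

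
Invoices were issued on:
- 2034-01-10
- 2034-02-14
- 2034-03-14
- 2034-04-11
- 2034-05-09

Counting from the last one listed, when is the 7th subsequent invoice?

2034-12-12

All dates are Tuesdays, 35, 28, 28, 28 days apart.
Specifically, the 2nd Tuesday of each month.
2nd Tuesday of June 2034: 2034-06-13.
July 2034 — 2nd Tuesday is 2034-07-11.
August 2034 — 2nd Tuesday is 2034-08-08.
2nd Tuesday of September 2034: 2034-09-12.
2nd Tuesday of October 2034: 2034-10-10.
November 2034 — 2nd Tuesday is 2034-11-14.
December 2034 — 2nd Tuesday is 2034-12-12.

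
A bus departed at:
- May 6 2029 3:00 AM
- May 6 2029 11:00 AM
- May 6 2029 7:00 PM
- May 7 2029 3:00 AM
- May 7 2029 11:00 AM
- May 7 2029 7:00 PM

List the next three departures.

May 8 2029 3:00 AM, May 8 2029 11:00 AM, May 8 2029 7:00 PM

The interval is a steady 8 hours (8, 8, 8, 8, 8).
May 7 2029 7:00 PM + 8 h = May 8 2029 3:00 AM.
May 8 2029 3:00 AM + 8 h = May 8 2029 11:00 AM.
May 8 2029 11:00 AM + 8 h = May 8 2029 7:00 PM.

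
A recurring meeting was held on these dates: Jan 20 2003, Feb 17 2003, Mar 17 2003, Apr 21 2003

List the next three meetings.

These are Mondays at 28- or 35-day spacing (28, 28, 35).
The pattern: 3rd Monday of the month.
May 2003 — 3rd Monday is May 19 2003.
3rd Monday of June 2003: Jun 16 2003.
July 2003 — 3rd Monday is Jul 21 2003.

May 19 2003, Jun 16 2003, Jul 21 2003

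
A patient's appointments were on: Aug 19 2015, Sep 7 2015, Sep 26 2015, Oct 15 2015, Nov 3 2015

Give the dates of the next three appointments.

Nov 22 2015, Dec 11 2015, Dec 30 2015

The spacing is 19, 19, 19, 19 days — always 19 days.
Nov 3 2015 + 19 days = Nov 22 2015.
Nov 22 2015 + 19 days = Dec 11 2015.
Dec 11 2015 + 19 days = Dec 30 2015.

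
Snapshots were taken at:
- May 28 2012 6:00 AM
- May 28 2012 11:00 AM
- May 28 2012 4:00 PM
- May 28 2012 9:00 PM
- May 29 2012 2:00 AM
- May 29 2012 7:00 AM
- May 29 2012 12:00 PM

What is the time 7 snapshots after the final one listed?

May 30 2012 11:00 PM

The interval is a steady 5 hours (5, 5, 5, 5, 5, 5).
May 29 2012 12:00 PM + 5 h = May 29 2012 5:00 PM.
May 29 2012 5:00 PM + 5 h = May 29 2012 10:00 PM.
May 29 2012 10:00 PM + 5 h = May 30 2012 3:00 AM.
May 30 2012 3:00 AM + 5 h = May 30 2012 8:00 AM.
May 30 2012 8:00 AM + 5 h = May 30 2012 1:00 PM.
May 30 2012 1:00 PM + 5 h = May 30 2012 6:00 PM.
May 30 2012 6:00 PM + 5 h = May 30 2012 11:00 PM.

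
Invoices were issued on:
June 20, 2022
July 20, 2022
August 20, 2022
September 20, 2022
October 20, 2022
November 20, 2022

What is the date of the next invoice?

The day-of-month is always 20 (30, 31, 31, 30, 31 days between events).
So this recurs on the 20th of each month.
December 2022: December 20, 2022.

December 20, 2022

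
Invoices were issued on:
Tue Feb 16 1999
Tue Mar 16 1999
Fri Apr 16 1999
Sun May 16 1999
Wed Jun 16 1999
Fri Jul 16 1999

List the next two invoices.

Mon Aug 16 1999, Thu Sep 16 1999

Each date is the 16th; the gaps (28, 31, 30, 31, 30) track the month lengths.
The rule is the 16th of each month.
Next: August 1999 → Mon Aug 16 1999.
September 1999: Thu Sep 16 1999.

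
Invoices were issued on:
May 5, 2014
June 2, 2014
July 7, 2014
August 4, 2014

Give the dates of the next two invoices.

September 1, 2014; October 6, 2014

Gaps: 28, 35, 28 days — a mix of 28 and 35. Every date is a Monday.
Each is the 1st Monday of its month.
September 2014 — 1st Monday is September 1, 2014.
October 2014 — 1st Monday is October 6, 2014.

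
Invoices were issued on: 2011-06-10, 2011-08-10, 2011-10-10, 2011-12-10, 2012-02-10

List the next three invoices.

2012-04-10, 2012-06-10, 2012-08-10

The day-of-month is always 10 (61, 61, 61, 62 days between events).
So this recurs on the 10th of every 2 months.
April 2012: 2012-04-10.
Next: June 2012 → 2012-06-10.
August 2012: 2012-08-10.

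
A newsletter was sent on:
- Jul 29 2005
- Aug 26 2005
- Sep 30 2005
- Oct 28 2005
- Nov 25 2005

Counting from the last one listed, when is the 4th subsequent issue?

All Fridays; the gaps (28, 35, 28, 28) vary with month length.
This is the last Friday of each month.
Last Friday of December 2005: Dec 30 2005.
Last Friday of January 2006: Jan 27 2006.
February 2006 ends with Friday Feb 24 2006.
March 2006 ends with Friday Mar 31 2006.

Mar 31 2006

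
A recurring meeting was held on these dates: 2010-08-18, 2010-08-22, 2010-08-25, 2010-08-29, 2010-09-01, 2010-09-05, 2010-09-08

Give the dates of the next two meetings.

2010-09-12, 2010-09-15

The gap pattern 4, 3, 4, 3, 4, 3 repeats every 2 events.
These are the Wednesdays and Sundays of each week.
Next Sunday: 2010-09-12.
The following Wednesday is 2010-09-15.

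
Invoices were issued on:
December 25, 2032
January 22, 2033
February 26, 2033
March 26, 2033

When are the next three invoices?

These are Saturdays at 28- or 35-day spacing (28, 35, 28).
The pattern: 4th Saturday of the month.
April 2033 — 4th Saturday is April 23, 2033.
May 2033 — 4th Saturday is May 28, 2033.
4th Saturday of June 2033: June 25, 2033.

April 23, 2033; May 28, 2033; June 25, 2033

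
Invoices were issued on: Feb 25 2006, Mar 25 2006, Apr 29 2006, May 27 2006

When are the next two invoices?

These are Saturdays with 28, 35, 28-day gaps.
Each is the final Saturday of its month — Apr 29 2006 is past the 28th, so '4th Saturday' doesn't fit.
Last Saturday of June 2006: Jun 24 2006.
July 2006 ends with Saturday Jul 29 2006.

Jun 24 2006, Jul 29 2006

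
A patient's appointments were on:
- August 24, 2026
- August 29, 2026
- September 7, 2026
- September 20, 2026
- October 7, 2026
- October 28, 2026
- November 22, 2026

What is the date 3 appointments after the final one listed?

Intervals are 5, 9, 13, 17, 21, 25 days — an arithmetic progression with common difference 4.
Next gap: 29 days. November 22, 2026 + 29 days = December 21, 2026.
Next gap: 33 days. December 21, 2026 + 33 days = January 23, 2027.
Next gap: 37 days. January 23, 2027 + 37 days = March 1, 2027.

March 1, 2027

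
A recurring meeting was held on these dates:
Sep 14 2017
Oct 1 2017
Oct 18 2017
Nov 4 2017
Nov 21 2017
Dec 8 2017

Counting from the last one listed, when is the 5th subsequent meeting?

Mar 3 2018

Gaps between consecutive events: 17, 17, 17, 17, 17 days — a constant 17-day interval.
Dec 8 2017 + 17 days = Dec 25 2017.
Dec 25 2017 + 17 days = Jan 11 2018.
Jan 11 2018 + 17 days = Jan 28 2018.
Jan 28 2018 + 17 days = Feb 14 2018.
Feb 14 2018 + 17 days = Mar 3 2018.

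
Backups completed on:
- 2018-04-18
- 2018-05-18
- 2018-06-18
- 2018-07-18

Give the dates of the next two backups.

2018-08-18, 2018-09-18

Each date is the 18th; the gaps (30, 31, 30) track the month lengths.
The rule is the 18th of each month.
Next: August 2018 → 2018-08-18.
September 2018: 2018-09-18.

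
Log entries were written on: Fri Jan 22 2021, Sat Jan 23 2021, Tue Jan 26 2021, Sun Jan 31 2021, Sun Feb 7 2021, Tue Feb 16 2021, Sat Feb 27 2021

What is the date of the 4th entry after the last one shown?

Intervals are 1, 3, 5, 7, 9, 11 days — an arithmetic progression with common difference 2.
Next gap: 13 days. Sat Feb 27 2021 + 13 days = Fri Mar 12 2021.
Next gap: 15 days. Fri Mar 12 2021 + 15 days = Sat Mar 27 2021.
Next gap: 17 days. Sat Mar 27 2021 + 17 days = Tue Apr 13 2021.
Next gap: 19 days. Tue Apr 13 2021 + 19 days = Sun May 2 2021.

Sun May 2 2021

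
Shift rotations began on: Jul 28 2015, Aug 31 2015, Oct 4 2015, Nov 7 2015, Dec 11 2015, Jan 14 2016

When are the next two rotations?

Feb 17 2016, Mar 22 2016

The spacing is 34, 34, 34, 34, 34 days — always 34 days.
Jan 14 2016 + 34 days = Feb 17 2016.
Feb 17 2016 + 34 days = Mar 22 2016.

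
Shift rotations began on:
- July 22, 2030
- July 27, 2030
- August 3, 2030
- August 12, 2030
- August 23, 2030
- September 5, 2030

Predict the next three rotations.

September 20, 2030; October 7, 2030; October 26, 2030

Intervals are 5, 7, 9, 11, 13 days — an arithmetic progression with common difference 2.
Next gap: 15 days. September 5, 2030 + 15 days = September 20, 2030.
Next gap: 17 days. September 20, 2030 + 17 days = October 7, 2030.
Next gap: 19 days. October 7, 2030 + 19 days = October 26, 2030.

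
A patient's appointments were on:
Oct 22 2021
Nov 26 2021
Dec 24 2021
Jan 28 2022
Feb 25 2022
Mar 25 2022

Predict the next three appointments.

These are Fridays at 28- or 35-day spacing (35, 28, 35, 28, 28).
The pattern: 4th Friday of the month.
4th Friday of April 2022: Apr 22 2022.
May 2022 — 4th Friday is May 27 2022.
June 2022 — 4th Friday is Jun 24 2022.

Apr 22 2022, May 27 2022, Jun 24 2022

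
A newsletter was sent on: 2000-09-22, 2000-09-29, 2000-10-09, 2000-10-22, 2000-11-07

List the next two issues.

Gaps: 7, 10, 13, 16 days — each gap is 3 larger than the previous one.
Next gap: 19 days. 2000-11-07 + 19 days = 2000-11-26.
Next gap: 22 days. 2000-11-26 + 22 days = 2000-12-18.

2000-11-26, 2000-12-18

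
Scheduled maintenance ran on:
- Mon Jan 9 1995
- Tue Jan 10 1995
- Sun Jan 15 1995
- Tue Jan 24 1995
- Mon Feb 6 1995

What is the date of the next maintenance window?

Thu Feb 23 1995

The spacing grows by 4 each time: 1, 5, 9, 13 days.
Next gap: 17 days. Mon Feb 6 1995 + 17 days = Thu Feb 23 1995.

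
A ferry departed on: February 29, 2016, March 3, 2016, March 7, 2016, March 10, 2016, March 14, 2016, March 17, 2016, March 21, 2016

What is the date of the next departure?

March 24, 2016

Gaps: 3, 4, 3, 4, 3, 4 days — not constant, but cyclic with period 2.
The events fall on every Monday and Thursday.
The following Thursday is March 24, 2016.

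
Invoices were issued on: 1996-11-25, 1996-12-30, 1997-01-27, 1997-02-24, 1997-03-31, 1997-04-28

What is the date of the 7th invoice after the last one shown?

1997-11-24

These are Mondays with 35, 28, 28, 35, 28-day gaps.
Each is the final Monday of its month — 1996-12-30 is past the 28th, so '4th Monday' doesn't fit.
Last Monday of May 1997: 1997-05-26.
June 1997 ends with Monday 1997-06-30.
July 1997 ends with Monday 1997-07-28.
Last Monday of August 1997: 1997-08-25.
Last Monday of September 1997: 1997-09-29.
October 1997 ends with Monday 1997-10-27.
Last Monday of November 1997: 1997-11-24.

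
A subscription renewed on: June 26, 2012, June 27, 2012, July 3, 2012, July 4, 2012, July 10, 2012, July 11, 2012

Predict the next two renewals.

The gap pattern 1, 6, 1, 6, 1 repeats every 2 events.
These are the Tuesdays and Wednesdays of each week.
The following Tuesday is July 17, 2012.
The following Wednesday is July 18, 2012.

July 17, 2012; July 18, 2012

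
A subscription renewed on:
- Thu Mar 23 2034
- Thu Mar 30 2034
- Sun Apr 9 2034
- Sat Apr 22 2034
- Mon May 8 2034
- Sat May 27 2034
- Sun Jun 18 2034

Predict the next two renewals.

Thu Jul 13 2034, Thu Aug 10 2034

Intervals are 7, 10, 13, 16, 19, 22 days — an arithmetic progression with common difference 3.
Next gap: 25 days. Sun Jun 18 2034 + 25 days = Thu Jul 13 2034.
Next gap: 28 days. Thu Jul 13 2034 + 28 days = Thu Aug 10 2034.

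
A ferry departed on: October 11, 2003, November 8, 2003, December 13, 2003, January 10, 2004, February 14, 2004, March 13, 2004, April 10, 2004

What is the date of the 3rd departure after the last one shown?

July 10, 2004

All dates are Saturdays, 28, 35, 28, 35, 28, 28 days apart.
Specifically, the 2nd Saturday of each month.
2nd Saturday of May 2004: May 8, 2004.
2nd Saturday of June 2004: June 12, 2004.
2nd Saturday of July 2004: July 10, 2004.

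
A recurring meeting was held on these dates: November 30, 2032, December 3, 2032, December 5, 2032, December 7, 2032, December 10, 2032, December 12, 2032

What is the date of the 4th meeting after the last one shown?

December 21, 2032

Every event lands on a Tuesday or Friday or Sunday (gaps cycle 3, 2, 2, 3, 2).
So the schedule is: every Tuesday, Friday and Sunday.
The following Tuesday is December 14, 2032.
Next Friday: December 17, 2032.
The following Sunday is December 19, 2032.
The following Tuesday is December 21, 2032.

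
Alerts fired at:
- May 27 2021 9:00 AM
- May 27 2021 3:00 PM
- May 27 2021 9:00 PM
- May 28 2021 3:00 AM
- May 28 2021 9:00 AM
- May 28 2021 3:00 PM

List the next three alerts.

Spacing: 6, 6, 6, 6, 6 h — constant 6 h.
May 28 2021 3:00 PM + 6 h = May 28 2021 9:00 PM.
May 28 2021 9:00 PM + 6 h = May 29 2021 3:00 AM.
May 29 2021 3:00 AM + 6 h = May 29 2021 9:00 AM.

May 28 2021 9:00 PM, May 29 2021 3:00 AM, May 29 2021 9:00 AM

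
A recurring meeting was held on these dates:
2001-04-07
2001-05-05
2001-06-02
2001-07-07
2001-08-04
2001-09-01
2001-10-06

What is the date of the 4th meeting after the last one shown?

2002-02-02

These are Saturdays at 28- or 35-day spacing (28, 28, 35, 28, 28, 35).
The pattern: 1st Saturday of the month.
November 2001 — 1st Saturday is 2001-11-03.
1st Saturday of December 2001: 2001-12-01.
January 2002 — 1st Saturday is 2002-01-05.
February 2002 — 1st Saturday is 2002-02-02.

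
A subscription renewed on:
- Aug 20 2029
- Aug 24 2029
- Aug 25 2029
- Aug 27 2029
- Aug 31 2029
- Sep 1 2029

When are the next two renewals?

The gap pattern 4, 1, 2, 4, 1 repeats every 3 events.
These are the Mondays, Fridays and Saturdays of each week.
Next Monday: Sep 3 2029.
Next Friday: Sep 7 2029.

Sep 3 2029, Sep 7 2029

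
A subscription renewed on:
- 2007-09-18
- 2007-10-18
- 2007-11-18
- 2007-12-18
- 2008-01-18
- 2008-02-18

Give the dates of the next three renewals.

Gaps: 30, 31, 30, 31, 31 days — not constant. Every event is on the 18th of the month.
Pattern: the 18th of each month.
Next: March 2008 → 2008-03-18.
April 2008: 2008-04-18.
Next: May 2008 → 2008-05-18.

2008-03-18, 2008-04-18, 2008-05-18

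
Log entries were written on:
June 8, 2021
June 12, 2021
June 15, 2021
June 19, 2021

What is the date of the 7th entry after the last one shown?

Gaps: 4, 3, 4 days — not constant, but cyclic with period 2.
The events fall on every Tuesday and Saturday.
Next Tuesday: June 22, 2021.
The following Saturday is June 26, 2021.
Next Tuesday: June 29, 2021.
Next Saturday: July 3, 2021.
The following Tuesday is July 6, 2021.
Next Saturday: July 10, 2021.
Next Tuesday: July 13, 2021.

July 13, 2021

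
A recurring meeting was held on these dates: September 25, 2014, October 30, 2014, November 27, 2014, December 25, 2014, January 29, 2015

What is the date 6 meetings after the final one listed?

July 30, 2015

These are Thursdays with 35, 28, 28, 35-day gaps.
Each is the final Thursday of its month — October 30, 2014 is past the 28th, so '4th Thursday' doesn't fit.
February 2015 ends with Thursday February 26, 2015.
Last Thursday of March 2015: March 26, 2015.
Last Thursday of April 2015: April 30, 2015.
Last Thursday of May 2015: May 28, 2015.
Last Thursday of June 2015: June 25, 2015.
Last Thursday of July 2015: July 30, 2015.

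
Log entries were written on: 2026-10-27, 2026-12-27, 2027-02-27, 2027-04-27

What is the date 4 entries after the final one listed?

2027-12-27

The day-of-month is always 27 (61, 62, 59 days between events).
So this recurs on the 27th of every 2 months.
June 2027: 2027-06-27.
August 2027: 2027-08-27.
October 2027: 2027-10-27.
December 2027: 2027-12-27.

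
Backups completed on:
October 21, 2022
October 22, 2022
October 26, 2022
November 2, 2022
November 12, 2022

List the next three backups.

November 25, 2022; December 11, 2022; December 30, 2022

Gaps: 1, 4, 7, 10 days — each gap is 3 larger than the previous one.
Next gap: 13 days. November 12, 2022 + 13 days = November 25, 2022.
Next gap: 16 days. November 25, 2022 + 16 days = December 11, 2022.
Next gap: 19 days. December 11, 2022 + 19 days = December 30, 2022.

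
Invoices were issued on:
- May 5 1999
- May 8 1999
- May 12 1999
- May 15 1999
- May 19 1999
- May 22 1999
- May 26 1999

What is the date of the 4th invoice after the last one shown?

Gaps: 3, 4, 3, 4, 3, 4 days — not constant, but cyclic with period 2.
The events fall on every Wednesday and Saturday.
The following Saturday is May 29 1999.
The following Wednesday is Jun 2 1999.
The following Saturday is Jun 5 1999.
The following Wednesday is Jun 9 1999.

Jun 9 1999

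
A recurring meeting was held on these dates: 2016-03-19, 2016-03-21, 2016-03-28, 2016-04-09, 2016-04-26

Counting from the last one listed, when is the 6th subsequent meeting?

The spacing grows by 5 each time: 2, 7, 12, 17 days.
Next gap: 22 days. 2016-04-26 + 22 days = 2016-05-18.
Next gap: 27 days. 2016-05-18 + 27 days = 2016-06-14.
Next gap: 32 days. 2016-06-14 + 32 days = 2016-07-16.
Next gap: 37 days. 2016-07-16 + 37 days = 2016-08-22.
Next gap: 42 days. 2016-08-22 + 42 days = 2016-10-03.
Next gap: 47 days. 2016-10-03 + 47 days = 2016-11-19.

2016-11-19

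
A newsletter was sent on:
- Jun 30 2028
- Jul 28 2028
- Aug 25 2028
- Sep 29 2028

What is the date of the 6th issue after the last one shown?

All Fridays; the gaps (28, 28, 35) vary with month length.
This is the last Friday of each month.
October 2028 ends with Friday Oct 27 2028.
November 2028 ends with Friday Nov 24 2028.
Last Friday of December 2028: Dec 29 2028.
Last Friday of January 2029: Jan 26 2029.
Last Friday of February 2029: Feb 23 2029.
March 2029 ends with Friday Mar 30 2029.

Mar 30 2029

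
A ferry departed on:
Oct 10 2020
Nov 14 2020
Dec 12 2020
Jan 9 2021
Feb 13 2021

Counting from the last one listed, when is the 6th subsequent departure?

These are Saturdays at 28- or 35-day spacing (35, 28, 28, 35).
The pattern: 2nd Saturday of the month.
2nd Saturday of March 2021: Mar 13 2021.
2nd Saturday of April 2021: Apr 10 2021.
2nd Saturday of May 2021: May 8 2021.
2nd Saturday of June 2021: Jun 12 2021.
July 2021 — 2nd Saturday is Jul 10 2021.
2nd Saturday of August 2021: Aug 14 2021.

Aug 14 2021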